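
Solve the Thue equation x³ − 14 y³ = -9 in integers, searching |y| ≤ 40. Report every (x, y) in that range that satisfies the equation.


The equation is x³ - 14y³ = -9. For fixed y, x³ = 14·y³ − 9, so a solution requires the RHS to be a perfect cube.
Strategy: iterate y from -40 to 40, compute RHS = 14·y³ − 9, and check whether it is a (positive or negative) perfect cube.
Check small values of y:
  y = 0: RHS = -9 is not a perfect cube.
  y = 1: RHS = 5 is not a perfect cube.
  y = -1: RHS = -23 is not a perfect cube.
  y = 2: RHS = 103 is not a perfect cube.
  y = -2: RHS = -121 is not a perfect cube.
  y = 3: RHS = 369 is not a perfect cube.
  y = -3: RHS = -387 is not a perfect cube.
Continuing the search up to |y| = 40 finds no solutions either.
No (x, y) in the scanned range satisfies the equation.

No integer solutions with |y| ≤ 40.


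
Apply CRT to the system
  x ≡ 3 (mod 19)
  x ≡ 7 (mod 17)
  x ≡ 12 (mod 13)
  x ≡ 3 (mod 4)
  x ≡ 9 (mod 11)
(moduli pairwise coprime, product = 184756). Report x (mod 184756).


Product of moduli M = 19 · 17 · 13 · 4 · 11 = 184756.
Merge one congruence at a time:
  Start: x ≡ 3 (mod 19).
  Combine with x ≡ 7 (mod 17); new modulus lcm = 323.
    Write x = 3 + 19·t and substitute into x ≡ 7 (mod 17): 19·t ≡ 7 − 3 = 4 (mod 17).
    Reduce coefficients mod 17: 2·t ≡ 4 (mod 17).
    The inverse of 2 mod 17 is 9 (since 2·9 = 18 = 1·17 + 1), so t ≡ 9·4 = 36 ≡ 2 (mod 17).
    Then x = 3 + 19·2 = 41, valid modulo lcm(19, 17) = 323: x ≡ 41 (mod 323).
  Combine with x ≡ 12 (mod 13); new modulus lcm = 4199.
    Write x = 41 + 323·t and substitute into x ≡ 12 (mod 13): 323·t ≡ 12 − 41 = -29 (mod 13).
    Reduce coefficients mod 13: 11·t ≡ 10 (mod 13).
    The inverse of 11 mod 13 is 6 (since 11·6 = 66 = 5·13 + 1), so t ≡ 6·10 = 60 ≡ 8 (mod 13).
    Then x = 41 + 323·8 = 2625, valid modulo lcm(323, 13) = 4199: x ≡ 2625 (mod 4199).
  Combine with x ≡ 3 (mod 4); new modulus lcm = 16796.
    Write x = 2625 + 4199·t and substitute into x ≡ 3 (mod 4): 4199·t ≡ 3 − 2625 = -2622 (mod 4).
    Reduce coefficients mod 4: 3·t ≡ 2 (mod 4).
    The inverse of 3 mod 4 is 3 (since 3·3 = 9 = 2·4 + 1), so t ≡ 3·2 = 6 ≡ 2 (mod 4).
    Then x = 2625 + 4199·2 = 11023, valid modulo lcm(4199, 4) = 16796: x ≡ 11023 (mod 16796).
  Combine with x ≡ 9 (mod 11); new modulus lcm = 184756.
    Write x = 11023 + 16796·t and substitute into x ≡ 9 (mod 11): 16796·t ≡ 9 − 11023 = -11014 (mod 11).
    Reduce coefficients mod 11: 10·t ≡ 8 (mod 11).
    The inverse of 10 mod 11 is 10 (since 10·10 = 100 = 9·11 + 1), so t ≡ 10·8 = 80 ≡ 3 (mod 11).
    Then x = 11023 + 16796·3 = 61411, valid modulo lcm(16796, 11) = 184756: x ≡ 61411 (mod 184756).
Verify against each original: 61411 mod 19 = 3, 61411 mod 17 = 7, 61411 mod 13 = 12, 61411 mod 4 = 3, 61411 mod 11 = 9.

x ≡ 61411 (mod 184756).


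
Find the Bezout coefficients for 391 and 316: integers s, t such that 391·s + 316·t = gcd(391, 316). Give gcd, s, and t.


Euclidean algorithm on (391, 316) — divide until remainder is 0:
  391 = 1 · 316 + 75
  316 = 4 · 75 + 16
  75 = 4 · 16 + 11
  16 = 1 · 11 + 5
  11 = 2 · 5 + 1
  5 = 5 · 1 + 0
gcd(391, 316) = 1.
Track Bezout coefficients alongside the remainders: start with r₀ = 391 = a·1 + b·0 (s = 1, t = 0) and r₁ = 316 = a·0 + b·1 (s = 0, t = 1); each new remainder r_{k+1} = r_{k-1} − q_k·r_k inherits s_{k+1} = s_{k-1} − q_k·s_k, t_{k+1} = t_{k-1} − q_k·t_k, so r_k = a·s_k + b·t_k at every step:
  q = 1: r = 75, s = 1 − 1·0 = 1, t = 0 − 1·1 = -1  (check: 391·1 + 316·(-1) = 75)
  q = 4: r = 16, s = 0 − 4·1 = -4, t = 1 − 4·(-1) = 5  (check: 391·(-4) + 316·5 = 16)
  q = 4: r = 11, s = 1 − 4·(-4) = 17, t = -1 − 4·5 = -21  (check: 391·17 + 316·(-21) = 11)
  q = 1: r = 5, s = -4 − 1·17 = -21, t = 5 − 1·(-21) = 26  (check: 391·(-21) + 316·26 = 5)
  q = 2: r = 1, s = 17 − 2·(-21) = 59, t = -21 − 2·26 = -73  (check: 391·59 + 316·(-73) = 1)
The row with r = 1 (the gcd) gives the Bezout coefficients s = 59, t = -73.
Result: 391 · (59) + 316 · (-73) = 1.

gcd(391, 316) = 1; s = 59, t = -73 (check: 391·59 + 316·(-73) = 1).


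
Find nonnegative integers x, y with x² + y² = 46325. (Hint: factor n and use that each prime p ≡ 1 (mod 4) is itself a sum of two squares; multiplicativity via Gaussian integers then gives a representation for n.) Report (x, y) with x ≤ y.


Step 1: Factor n = 46325 = 5^2 · 17 · 109.
Step 2: Check the mod-4 condition on each prime factor: 5 ≡ 1 (mod 4), exponent 2; 17 ≡ 1 (mod 4), exponent 1; 109 ≡ 1 (mod 4), exponent 1.
All primes ≡ 3 (mod 4) appear to even exponent (or don't appear), so by the two-squares theorem n IS expressible as a sum of two squares.
Step 3: Build a representation. Group n = k² · m with k = 5 and m = 17 · 109 = 1853 (a product of primes ≡ 1 (mod 4)); a representation of m scales to one of n via (k·x)² + (k·y)² = k²(x² + y²). Each prime p ≡ 1 (mod 4) is itself a sum of two squares; find a² by testing p − a² for a perfect square:
  17: 17 − 1² = 16 = 4² ⇒ 17 = 1² + 4².
  109: 109 − 1² = 108, 109 − 2² = 105, 109 − 3² = 100 = 10² ⇒ 109 = 3² + 10².
  Combine using the Brahmagupta–Fibonacci identity (a² + b²)(c² + d²) = (ac − bd)² + (ad + bc)² = (ac + bd)² + (ad − bc)²:
  17 · 109 = 1853: from (1² + 4²)(3² + 10²), take (1·3 − 4·10, 1·10 + 4·3) = (3 − 40, 10 + 12) = (-37, 22); dropping signs (only squares matter) gives (37, 22); check 37² + 22² = 1369 + 484 = 1853 ✓.
  Scale by k = 5: (5·37, 5·22) = (185, 110).
Step 4: Order so x ≤ y and verify: 110² + 185² = 12100 + 34225 = 46325 = n. ✓

n = 46325 = 110² + 185² (one valid representation with x ≤ y).


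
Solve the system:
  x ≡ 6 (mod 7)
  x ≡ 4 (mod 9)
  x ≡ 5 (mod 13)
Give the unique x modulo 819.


Moduli 7, 9, 13 are pairwise coprime; by CRT there is a unique solution modulo M = 7 · 9 · 13 = 819.
Solve pairwise, accumulating the modulus:
  Start with x ≡ 6 (mod 7).
  Combine with x ≡ 4 (mod 9): since gcd(7, 9) = 1, we get a unique residue mod 63.
    Write x = 6 + 7·t and substitute into x ≡ 4 (mod 9): 7·t ≡ 4 − 6 = -2 (mod 9).
    Reduce coefficients mod 9: 7·t ≡ 7 (mod 9).
    The inverse of 7 mod 9 is 4 (since 7·4 = 28 = 3·9 + 1), so t ≡ 4·7 = 28 ≡ 1 (mod 9).
    Then x = 6 + 7·1 = 13, valid modulo lcm(7, 9) = 63: x ≡ 13 (mod 63).
  Combine with x ≡ 5 (mod 13): since gcd(63, 13) = 1, we get a unique residue mod 819.
    Write x = 13 + 63·t and substitute into x ≡ 5 (mod 13): 63·t ≡ 5 − 13 = -8 (mod 13).
    Reduce coefficients mod 13: 11·t ≡ 5 (mod 13).
    The inverse of 11 mod 13 is 6 (since 11·6 = 66 = 5·13 + 1), so t ≡ 6·5 = 30 ≡ 4 (mod 13).
    Then x = 13 + 63·4 = 265, valid modulo lcm(63, 13) = 819: x ≡ 265 (mod 819).
Verify: 265 mod 7 = 6 ✓, 265 mod 9 = 4 ✓, 265 mod 13 = 5 ✓.

x ≡ 265 (mod 819).


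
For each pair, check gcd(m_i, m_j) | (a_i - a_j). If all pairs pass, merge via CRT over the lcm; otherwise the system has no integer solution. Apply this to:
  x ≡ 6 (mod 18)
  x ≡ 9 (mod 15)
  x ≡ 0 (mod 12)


Moduli 18, 15, 12 are not pairwise coprime, so CRT works modulo lcm(m_i) when all pairwise compatibility conditions hold.
Pairwise compatibility: gcd(m_i, m_j) must divide a_i - a_j for every pair.
Merge one congruence at a time:
  Start: x ≡ 6 (mod 18).
  Combine with x ≡ 9 (mod 15): gcd(18, 15) = 3; 9 - 6 = 3, which IS divisible by 3, so compatible.
    Write x = 6 + 18·t and substitute into x ≡ 9 (mod 15): 18·t ≡ 9 − 6 = 3 (mod 15).
    Divide the congruence (and modulus) by g = 3: 6·t ≡ 1 (mod 5).
    Reduce coefficients mod 5: 1·t ≡ 1 (mod 5).
    So t ≡ 1 (mod 5).
    Then x = 6 + 18·1 = 24, valid modulo lcm(18, 15) = 90: x ≡ 24 (mod 90).
  Combine with x ≡ 0 (mod 12): gcd(90, 12) = 6; 0 - 24 = -24, which IS divisible by 6, so compatible.
    Write x = 24 + 90·t and substitute into x ≡ 0 (mod 12): 90·t ≡ 0 − 24 = -24 (mod 12).
    Divide the congruence (and modulus) by g = 6: 15·t ≡ -4 (mod 2).
    Reduce coefficients mod 2: 1·t ≡ 0 (mod 2).
    So t ≡ 0 (mod 2).
    Then x = 24 + 90·0 = 24, valid modulo lcm(90, 12) = 180: x ≡ 24 (mod 180).
Verify: 24 mod 18 = 6, 24 mod 15 = 9, 24 mod 12 = 0.

x ≡ 24 (mod 180).


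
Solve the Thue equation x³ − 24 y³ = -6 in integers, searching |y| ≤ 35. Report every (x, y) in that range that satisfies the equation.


The equation is x³ - 24y³ = -6. For fixed y, x³ = 24·y³ − 6, so a solution requires the RHS to be a perfect cube.
Strategy: iterate y from -35 to 35, compute RHS = 24·y³ − 6, and check whether it is a (positive or negative) perfect cube.
Check small values of y:
  y = 0: RHS = -6 is not a perfect cube.
  y = 1: RHS = 18 is not a perfect cube.
  y = -1: RHS = -30 is not a perfect cube.
  y = 2: RHS = 186 is not a perfect cube.
  y = -2: RHS = -198 is not a perfect cube.
  y = 3: RHS = 642 is not a perfect cube.
  y = -3: RHS = -654 is not a perfect cube.
Continuing the search up to |y| = 35 finds no solutions either.
No (x, y) in the scanned range satisfies the equation.

No integer solutions with |y| ≤ 35.


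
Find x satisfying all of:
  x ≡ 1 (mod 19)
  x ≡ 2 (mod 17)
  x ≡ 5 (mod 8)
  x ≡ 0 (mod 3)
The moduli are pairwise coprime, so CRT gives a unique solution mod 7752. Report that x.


Product of moduli M = 19 · 17 · 8 · 3 = 7752.
Merge one congruence at a time:
  Start: x ≡ 1 (mod 19).
  Combine with x ≡ 2 (mod 17); new modulus lcm = 323.
    Write x = 1 + 19·t and substitute into x ≡ 2 (mod 17): 19·t ≡ 2 − 1 = 1 (mod 17).
    Reduce coefficients mod 17: 2·t ≡ 1 (mod 17).
    The inverse of 2 mod 17 is 9 (since 2·9 = 18 = 1·17 + 1), so t ≡ 9·1 = 9 ≡ 9 (mod 17).
    Then x = 1 + 19·9 = 172, valid modulo lcm(19, 17) = 323: x ≡ 172 (mod 323).
  Combine with x ≡ 5 (mod 8); new modulus lcm = 2584.
    Write x = 172 + 323·t and substitute into x ≡ 5 (mod 8): 323·t ≡ 5 − 172 = -167 (mod 8).
    Reduce coefficients mod 8: 3·t ≡ 1 (mod 8).
    The inverse of 3 mod 8 is 3 (since 3·3 = 9 = 1·8 + 1), so t ≡ 3·1 = 3 ≡ 3 (mod 8).
    Then x = 172 + 323·3 = 1141, valid modulo lcm(323, 8) = 2584: x ≡ 1141 (mod 2584).
  Combine with x ≡ 0 (mod 3); new modulus lcm = 7752.
    Write x = 1141 + 2584·t and substitute into x ≡ 0 (mod 3): 2584·t ≡ 0 − 1141 = -1141 (mod 3).
    Reduce coefficients mod 3: 1·t ≡ 2 (mod 3).
    So t ≡ 2 (mod 3).
    Then x = 1141 + 2584·2 = 6309, valid modulo lcm(2584, 3) = 7752: x ≡ 6309 (mod 7752).
Verify against each original: 6309 mod 19 = 1, 6309 mod 17 = 2, 6309 mod 8 = 5, 6309 mod 3 = 0.

x ≡ 6309 (mod 7752).


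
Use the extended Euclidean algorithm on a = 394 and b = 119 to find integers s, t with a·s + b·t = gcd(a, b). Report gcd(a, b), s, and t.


Euclidean algorithm on (394, 119) — divide until remainder is 0:
  394 = 3 · 119 + 37
  119 = 3 · 37 + 8
  37 = 4 · 8 + 5
  8 = 1 · 5 + 3
  5 = 1 · 3 + 2
  3 = 1 · 2 + 1
  2 = 2 · 1 + 0
gcd(394, 119) = 1.
Track Bezout coefficients alongside the remainders: start with r₀ = 394 = a·1 + b·0 (s = 1, t = 0) and r₁ = 119 = a·0 + b·1 (s = 0, t = 1); each new remainder r_{k+1} = r_{k-1} − q_k·r_k inherits s_{k+1} = s_{k-1} − q_k·s_k, t_{k+1} = t_{k-1} − q_k·t_k, so r_k = a·s_k + b·t_k at every step:
  q = 3: r = 37, s = 1 − 3·0 = 1, t = 0 − 3·1 = -3  (check: 394·1 + 119·(-3) = 37)
  q = 3: r = 8, s = 0 − 3·1 = -3, t = 1 − 3·(-3) = 10  (check: 394·(-3) + 119·10 = 8)
  q = 4: r = 5, s = 1 − 4·(-3) = 13, t = -3 − 4·10 = -43  (check: 394·13 + 119·(-43) = 5)
  q = 1: r = 3, s = -3 − 1·13 = -16, t = 10 − 1·(-43) = 53  (check: 394·(-16) + 119·53 = 3)
  q = 1: r = 2, s = 13 − 1·(-16) = 29, t = -43 − 1·53 = -96  (check: 394·29 + 119·(-96) = 2)
  q = 1: r = 1, s = -16 − 1·29 = -45, t = 53 − 1·(-96) = 149  (check: 394·(-45) + 119·149 = 1)
The row with r = 1 (the gcd) gives the Bezout coefficients s = -45, t = 149.
Result: 394 · (-45) + 119 · (149) = 1.

gcd(394, 119) = 1; s = -45, t = 149 (check: 394·(-45) + 119·149 = 1).


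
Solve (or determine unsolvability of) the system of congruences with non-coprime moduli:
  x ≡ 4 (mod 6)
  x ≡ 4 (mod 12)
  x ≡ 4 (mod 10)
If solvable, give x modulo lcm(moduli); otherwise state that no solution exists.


Moduli 6, 12, 10 are not pairwise coprime, so CRT works modulo lcm(m_i) when all pairwise compatibility conditions hold.
Pairwise compatibility: gcd(m_i, m_j) must divide a_i - a_j for every pair.
Merge one congruence at a time:
  Start: x ≡ 4 (mod 6).
  Combine with x ≡ 4 (mod 12): gcd(6, 12) = 6; 4 - 4 = 0, which IS divisible by 6, so compatible.
    Write x = 4 + 6·t and substitute into x ≡ 4 (mod 12): 6·t ≡ 4 − 4 = 0 (mod 12).
    Divide the congruence (and modulus) by g = 6: 1·t ≡ 0 (mod 2).
    So t ≡ 0 (mod 2).
    Then x = 4 + 6·0 = 4, valid modulo lcm(6, 12) = 12: x ≡ 4 (mod 12).
  Combine with x ≡ 4 (mod 10): gcd(12, 10) = 2; 4 - 4 = 0, which IS divisible by 2, so compatible.
    Write x = 4 + 12·t and substitute into x ≡ 4 (mod 10): 12·t ≡ 4 − 4 = 0 (mod 10).
    Divide the congruence (and modulus) by g = 2: 6·t ≡ 0 (mod 5).
    Reduce coefficients mod 5: 1·t ≡ 0 (mod 5).
    So t ≡ 0 (mod 5).
    Then x = 4 + 12·0 = 4, valid modulo lcm(12, 10) = 60: x ≡ 4 (mod 60).
Verify: 4 mod 6 = 4, 4 mod 12 = 4, 4 mod 10 = 4.

x ≡ 4 (mod 60).


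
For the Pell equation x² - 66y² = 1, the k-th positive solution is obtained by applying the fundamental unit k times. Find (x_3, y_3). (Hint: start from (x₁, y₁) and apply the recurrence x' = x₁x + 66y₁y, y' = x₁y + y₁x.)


Step 1: Find the fundamental solution (x₁, y₁) of x² - 66y² = 1.
  Expand √66 as a continued fraction. a₀ = ⌊√66⌋ = 8; iterate m_{k+1} = d_k·a_k − m_k, d_{k+1} = (66 − m_{k+1}²)/d_k, a_{k+1} = ⌊(a₀ + m_{k+1})/d_{k+1}⌋ (starting m₀ = 0, d₀ = 1), with convergents p_k = a_k·p_{k-1} + p_{k-2}, q_k = a_k·q_{k-1} + q_{k-2} (p₋₁ = 1, q₋₁ = 0):
  k = 0: a₀ = 8; p₀/q₀ = 8/1; p₀² − 66·q₀² = 64 − 66 = -2.
  k = 1: m = 8, d = 2, a = ⌊(8 + 8)/2⌋ = 8; p/q = (8·8 + 1)/(8·1 + 0) = 65/8; p² − 66·q² = 4225 − 4224 = 1.
  The first convergent with p² − 66·q² = 1 gives the fundamental solution (x₁, y₁) = (65, 8).
Step 2: Apply the recurrence (x_{n+1}, y_{n+1}) = (x₁x_n + 66y₁y_n, x₁y_n + y₁x_n) repeatedly.
  From (x_1, y_1) = (65, 8): x_2 = 65·65 + 66·8·8 = 8449; y_2 = 65·8 + 8·65 = 1040.
  From (x_2, y_2) = (8449, 1040): x_3 = 65·8449 + 66·8·1040 = 1098305; y_3 = 65·1040 + 8·8449 = 135192.
Step 3: Verify x_3² - 66·y_3² = 1206273873025 - 1206273873024 = 1 (should be 1). ✓

(x_1, y_1) = (65, 8); (x_3, y_3) = (1098305, 135192).


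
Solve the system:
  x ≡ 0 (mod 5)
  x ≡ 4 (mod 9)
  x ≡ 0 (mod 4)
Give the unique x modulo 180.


Moduli 5, 9, 4 are pairwise coprime; by CRT there is a unique solution modulo M = 5 · 9 · 4 = 180.
Solve pairwise, accumulating the modulus:
  Start with x ≡ 0 (mod 5).
  Combine with x ≡ 4 (mod 9): since gcd(5, 9) = 1, we get a unique residue mod 45.
    Write x = 0 + 5·t and substitute into x ≡ 4 (mod 9): 5·t ≡ 4 − 0 = 4 (mod 9).
    The inverse of 5 mod 9 is 2 (since 5·2 = 10 = 1·9 + 1), so t ≡ 2·4 = 8 ≡ 8 (mod 9).
    Then x = 0 + 5·8 = 40, valid modulo lcm(5, 9) = 45: x ≡ 40 (mod 45).
  Combine with x ≡ 0 (mod 4): since gcd(45, 4) = 1, we get a unique residue mod 180.
    Write x = 40 + 45·t and substitute into x ≡ 0 (mod 4): 45·t ≡ 0 − 40 = -40 (mod 4).
    Reduce coefficients mod 4: 1·t ≡ 0 (mod 4).
    So t ≡ 0 (mod 4).
    Then x = 40 + 45·0 = 40, valid modulo lcm(45, 4) = 180: x ≡ 40 (mod 180).
Verify: 40 mod 5 = 0 ✓, 40 mod 9 = 4 ✓, 40 mod 4 = 0 ✓.

x ≡ 40 (mod 180).


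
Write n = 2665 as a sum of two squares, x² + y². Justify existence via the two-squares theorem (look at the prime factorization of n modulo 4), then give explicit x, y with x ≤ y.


Step 1: Factor n = 2665 = 5 · 13 · 41.
Step 2: Check the mod-4 condition on each prime factor: 5 ≡ 1 (mod 4), exponent 1; 13 ≡ 1 (mod 4), exponent 1; 41 ≡ 1 (mod 4), exponent 1.
All primes ≡ 3 (mod 4) appear to even exponent (or don't appear), so by the two-squares theorem n IS expressible as a sum of two squares.
Step 3: Build a representation. Here n = 5 · 13 · 41 is a product of primes ≡ 1 (mod 4). Each prime p ≡ 1 (mod 4) is itself a sum of two squares; find a² by testing p − a² for a perfect square:
  5: 5 − 1² = 4 = 2² ⇒ 5 = 1² + 2².
  13: 13 − 1² = 12, 13 − 2² = 9 = 3² ⇒ 13 = 2² + 3².
  41: 41 − 1² = 40, 41 − 2² = 37, 41 − 3² = 32, 41 − 4² = 25 = 5² ⇒ 41 = 4² + 5².
  Combine using the Brahmagupta–Fibonacci identity (a² + b²)(c² + d²) = (ac − bd)² + (ad + bc)² = (ac + bd)² + (ad − bc)²:
  5 · 13 = 65: from (1² + 2²)(2² + 3²), take (1·2 − 2·3, 1·3 + 2·2) = (2 − 6, 3 + 4) = (-4, 7); dropping signs (only squares matter) gives (4, 7); check 4² + 7² = 16 + 49 = 65 ✓.
  65 · 41 = 2665: from (4² + 7²)(4² + 5²), take (4·4 − 7·5, 4·5 + 7·4) = (16 − 35, 20 + 28) = (-19, 48); dropping signs (only squares matter) gives (19, 48); check 19² + 48² = 361 + 2304 = 2665 ✓.
Step 4: Order so x ≤ y and verify: 19² + 48² = 361 + 2304 = 2665 = n. ✓

n = 2665 = 19² + 48² (one valid representation with x ≤ y).


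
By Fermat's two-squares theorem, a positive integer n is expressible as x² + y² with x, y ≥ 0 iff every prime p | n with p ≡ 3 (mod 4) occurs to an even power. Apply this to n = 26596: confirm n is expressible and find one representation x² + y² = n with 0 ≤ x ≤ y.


Step 1: Factor n = 26596 = 2^2 · 61 · 109.
Step 2: Check the mod-4 condition on each prime factor: 2 = 2 (special); 61 ≡ 1 (mod 4), exponent 1; 109 ≡ 1 (mod 4), exponent 1.
All primes ≡ 3 (mod 4) appear to even exponent (or don't appear), so by the two-squares theorem n IS expressible as a sum of two squares.
Step 3: Build a representation. Group n = k² · m with k = 2 and m = 61 · 109 = 6649 (a product of primes ≡ 1 (mod 4)); a representation of m scales to one of n via (k·x)² + (k·y)² = k²(x² + y²). Each prime p ≡ 1 (mod 4) is itself a sum of two squares; find a² by testing p − a² for a perfect square:
  61: 61 − 1² = 60, 61 − 2² = 57, 61 − 3² = 52, 61 − 4² = 45, 61 − 5² = 36 = 6² ⇒ 61 = 5² + 6².
  109: 109 − 1² = 108, 109 − 2² = 105, 109 − 3² = 100 = 10² ⇒ 109 = 3² + 10².
  Combine using the Brahmagupta–Fibonacci identity (a² + b²)(c² + d²) = (ac − bd)² + (ad + bc)² = (ac + bd)² + (ad − bc)²:
  61 · 109 = 6649: from (5² + 6²)(3² + 10²), take (5·3 − 6·10, 5·10 + 6·3) = (15 − 60, 50 + 18) = (-45, 68); dropping signs (only squares matter) gives (45, 68); check 45² + 68² = 2025 + 4624 = 6649 ✓.
  Scale by k = 2: (2·45, 2·68) = (90, 136).
Step 4: Order so x ≤ y and verify: 90² + 136² = 8100 + 18496 = 26596 = n. ✓

n = 26596 = 90² + 136² (one valid representation with x ≤ y).


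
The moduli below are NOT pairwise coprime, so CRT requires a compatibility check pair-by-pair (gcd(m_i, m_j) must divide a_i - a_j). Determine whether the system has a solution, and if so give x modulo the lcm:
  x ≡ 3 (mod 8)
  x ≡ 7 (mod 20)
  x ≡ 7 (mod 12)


Moduli 8, 20, 12 are not pairwise coprime, so CRT works modulo lcm(m_i) when all pairwise compatibility conditions hold.
Pairwise compatibility: gcd(m_i, m_j) must divide a_i - a_j for every pair.
Merge one congruence at a time:
  Start: x ≡ 3 (mod 8).
  Combine with x ≡ 7 (mod 20): gcd(8, 20) = 4; 7 - 3 = 4, which IS divisible by 4, so compatible.
    Write x = 3 + 8·t and substitute into x ≡ 7 (mod 20): 8·t ≡ 7 − 3 = 4 (mod 20).
    Divide the congruence (and modulus) by g = 4: 2·t ≡ 1 (mod 5).
    The inverse of 2 mod 5 is 3 (since 2·3 = 6 = 1·5 + 1), so t ≡ 3·1 = 3 ≡ 3 (mod 5).
    Then x = 3 + 8·3 = 27, valid modulo lcm(8, 20) = 40: x ≡ 27 (mod 40).
  Combine with x ≡ 7 (mod 12): gcd(40, 12) = 4; 7 - 27 = -20, which IS divisible by 4, so compatible.
    Write x = 27 + 40·t and substitute into x ≡ 7 (mod 12): 40·t ≡ 7 − 27 = -20 (mod 12).
    Divide the congruence (and modulus) by g = 4: 10·t ≡ -5 (mod 3).
    Reduce coefficients mod 3: 1·t ≡ 1 (mod 3).
    So t ≡ 1 (mod 3).
    Then x = 27 + 40·1 = 67, valid modulo lcm(40, 12) = 120: x ≡ 67 (mod 120).
Verify: 67 mod 8 = 3, 67 mod 20 = 7, 67 mod 12 = 7.

x ≡ 67 (mod 120).


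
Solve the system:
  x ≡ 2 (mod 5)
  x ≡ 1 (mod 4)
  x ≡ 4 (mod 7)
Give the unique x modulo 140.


Moduli 5, 4, 7 are pairwise coprime; by CRT there is a unique solution modulo M = 5 · 4 · 7 = 140.
Solve pairwise, accumulating the modulus:
  Start with x ≡ 2 (mod 5).
  Combine with x ≡ 1 (mod 4): since gcd(5, 4) = 1, we get a unique residue mod 20.
    Write x = 2 + 5·t and substitute into x ≡ 1 (mod 4): 5·t ≡ 1 − 2 = -1 (mod 4).
    Reduce coefficients mod 4: 1·t ≡ 3 (mod 4).
    So t ≡ 3 (mod 4).
    Then x = 2 + 5·3 = 17, valid modulo lcm(5, 4) = 20: x ≡ 17 (mod 20).
  Combine with x ≡ 4 (mod 7): since gcd(20, 7) = 1, we get a unique residue mod 140.
    Write x = 17 + 20·t and substitute into x ≡ 4 (mod 7): 20·t ≡ 4 − 17 = -13 (mod 7).
    Reduce coefficients mod 7: 6·t ≡ 1 (mod 7).
    The inverse of 6 mod 7 is 6 (since 6·6 = 36 = 5·7 + 1), so t ≡ 6·1 = 6 ≡ 6 (mod 7).
    Then x = 17 + 20·6 = 137, valid modulo lcm(20, 7) = 140: x ≡ 137 (mod 140).
Verify: 137 mod 5 = 2 ✓, 137 mod 4 = 1 ✓, 137 mod 7 = 4 ✓.

x ≡ 137 (mod 140).


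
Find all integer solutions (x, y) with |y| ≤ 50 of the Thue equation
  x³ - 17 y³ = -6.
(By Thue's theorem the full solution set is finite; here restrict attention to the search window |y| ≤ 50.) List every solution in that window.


The equation is x³ - 17y³ = -6. For fixed y, x³ = 17·y³ − 6, so a solution requires the RHS to be a perfect cube.
Strategy: iterate y from -50 to 50, compute RHS = 17·y³ − 6, and check whether it is a (positive or negative) perfect cube.
Check small values of y:
  y = 0: RHS = -6 is not a perfect cube.
  y = 1: RHS = 11 is not a perfect cube.
  y = -1: RHS = -23 is not a perfect cube.
  y = 2: RHS = 130 is not a perfect cube.
  y = -2: RHS = -142 is not a perfect cube.
  y = 3: RHS = 453 is not a perfect cube.
  y = -3: RHS = -465 is not a perfect cube.
Continuing the search up to |y| = 50 finds no solutions either.
No (x, y) in the scanned range satisfies the equation.

No integer solutions with |y| ≤ 50.


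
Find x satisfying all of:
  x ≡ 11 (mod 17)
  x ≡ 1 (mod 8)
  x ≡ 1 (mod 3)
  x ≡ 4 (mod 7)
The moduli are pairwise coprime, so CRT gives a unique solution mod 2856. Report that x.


Product of moduli M = 17 · 8 · 3 · 7 = 2856.
Merge one congruence at a time:
  Start: x ≡ 11 (mod 17).
  Combine with x ≡ 1 (mod 8); new modulus lcm = 136.
    Write x = 11 + 17·t and substitute into x ≡ 1 (mod 8): 17·t ≡ 1 − 11 = -10 (mod 8).
    Reduce coefficients mod 8: 1·t ≡ 6 (mod 8).
    So t ≡ 6 (mod 8).
    Then x = 11 + 17·6 = 113, valid modulo lcm(17, 8) = 136: x ≡ 113 (mod 136).
  Combine with x ≡ 1 (mod 3); new modulus lcm = 408.
    Write x = 113 + 136·t and substitute into x ≡ 1 (mod 3): 136·t ≡ 1 − 113 = -112 (mod 3).
    Reduce coefficients mod 3: 1·t ≡ 2 (mod 3).
    So t ≡ 2 (mod 3).
    Then x = 113 + 136·2 = 385, valid modulo lcm(136, 3) = 408: x ≡ 385 (mod 408).
  Combine with x ≡ 4 (mod 7); new modulus lcm = 2856.
    Write x = 385 + 408·t and substitute into x ≡ 4 (mod 7): 408·t ≡ 4 − 385 = -381 (mod 7).
    Reduce coefficients mod 7: 2·t ≡ 4 (mod 7).
    The inverse of 2 mod 7 is 4 (since 2·4 = 8 = 1·7 + 1), so t ≡ 4·4 = 16 ≡ 2 (mod 7).
    Then x = 385 + 408·2 = 1201, valid modulo lcm(408, 7) = 2856: x ≡ 1201 (mod 2856).
Verify against each original: 1201 mod 17 = 11, 1201 mod 8 = 1, 1201 mod 3 = 1, 1201 mod 7 = 4.

x ≡ 1201 (mod 2856).


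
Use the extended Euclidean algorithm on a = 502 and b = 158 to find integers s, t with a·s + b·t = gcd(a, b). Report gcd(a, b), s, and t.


Euclidean algorithm on (502, 158) — divide until remainder is 0:
  502 = 3 · 158 + 28
  158 = 5 · 28 + 18
  28 = 1 · 18 + 10
  18 = 1 · 10 + 8
  10 = 1 · 8 + 2
  8 = 4 · 2 + 0
gcd(502, 158) = 2.
Track Bezout coefficients alongside the remainders: start with r₀ = 502 = a·1 + b·0 (s = 1, t = 0) and r₁ = 158 = a·0 + b·1 (s = 0, t = 1); each new remainder r_{k+1} = r_{k-1} − q_k·r_k inherits s_{k+1} = s_{k-1} − q_k·s_k, t_{k+1} = t_{k-1} − q_k·t_k, so r_k = a·s_k + b·t_k at every step:
  q = 3: r = 28, s = 1 − 3·0 = 1, t = 0 − 3·1 = -3  (check: 502·1 + 158·(-3) = 28)
  q = 5: r = 18, s = 0 − 5·1 = -5, t = 1 − 5·(-3) = 16  (check: 502·(-5) + 158·16 = 18)
  q = 1: r = 10, s = 1 − 1·(-5) = 6, t = -3 − 1·16 = -19  (check: 502·6 + 158·(-19) = 10)
  q = 1: r = 8, s = -5 − 1·6 = -11, t = 16 − 1·(-19) = 35  (check: 502·(-11) + 158·35 = 8)
  q = 1: r = 2, s = 6 − 1·(-11) = 17, t = -19 − 1·35 = -54  (check: 502·17 + 158·(-54) = 2)
The row with r = 2 (the gcd) gives the Bezout coefficients s = 17, t = -54.
Result: 502 · (17) + 158 · (-54) = 2.

gcd(502, 158) = 2; s = 17, t = -54 (check: 502·17 + 158·(-54) = 2).


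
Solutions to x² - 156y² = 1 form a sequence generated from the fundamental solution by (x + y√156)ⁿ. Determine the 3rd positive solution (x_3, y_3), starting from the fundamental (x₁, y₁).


Step 1: Find the fundamental solution (x₁, y₁) of x² - 156y² = 1.
  Expand √156 as a continued fraction. a₀ = ⌊√156⌋ = 12; iterate m_{k+1} = d_k·a_k − m_k, d_{k+1} = (156 − m_{k+1}²)/d_k, a_{k+1} = ⌊(a₀ + m_{k+1})/d_{k+1}⌋ (starting m₀ = 0, d₀ = 1), with convergents p_k = a_k·p_{k-1} + p_{k-2}, q_k = a_k·q_{k-1} + q_{k-2} (p₋₁ = 1, q₋₁ = 0):
  k = 0: a₀ = 12; p₀/q₀ = 12/1; p₀² − 156·q₀² = 144 − 156 = -12.
  k = 1: m = 12, d = 12, a = ⌊(12 + 12)/12⌋ = 2; p/q = (2·12 + 1)/(2·1 + 0) = 25/2; p² − 156·q² = 625 − 624 = 1.
  The first convergent with p² − 156·q² = 1 gives the fundamental solution (x₁, y₁) = (25, 2).
Step 2: Apply the recurrence (x_{n+1}, y_{n+1}) = (x₁x_n + 156y₁y_n, x₁y_n + y₁x_n) repeatedly.
  From (x_1, y_1) = (25, 2): x_2 = 25·25 + 156·2·2 = 1249; y_2 = 25·2 + 2·25 = 100.
  From (x_2, y_2) = (1249, 100): x_3 = 25·1249 + 156·2·100 = 62425; y_3 = 25·100 + 2·1249 = 4998.
Step 3: Verify x_3² - 156·y_3² = 3896880625 - 3896880624 = 1 (should be 1). ✓

(x_1, y_1) = (25, 2); (x_3, y_3) = (62425, 4998).


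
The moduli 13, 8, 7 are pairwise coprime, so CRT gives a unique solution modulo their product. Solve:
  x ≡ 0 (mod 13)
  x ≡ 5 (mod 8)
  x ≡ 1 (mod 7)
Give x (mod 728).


Moduli 13, 8, 7 are pairwise coprime; by CRT there is a unique solution modulo M = 13 · 8 · 7 = 728.
Solve pairwise, accumulating the modulus:
  Start with x ≡ 0 (mod 13).
  Combine with x ≡ 5 (mod 8): since gcd(13, 8) = 1, we get a unique residue mod 104.
    Write x = 0 + 13·t and substitute into x ≡ 5 (mod 8): 13·t ≡ 5 − 0 = 5 (mod 8).
    Reduce coefficients mod 8: 5·t ≡ 5 (mod 8).
    The inverse of 5 mod 8 is 5 (since 5·5 = 25 = 3·8 + 1), so t ≡ 5·5 = 25 ≡ 1 (mod 8).
    Then x = 0 + 13·1 = 13, valid modulo lcm(13, 8) = 104: x ≡ 13 (mod 104).
  Combine with x ≡ 1 (mod 7): since gcd(104, 7) = 1, we get a unique residue mod 728.
    Write x = 13 + 104·t and substitute into x ≡ 1 (mod 7): 104·t ≡ 1 − 13 = -12 (mod 7).
    Reduce coefficients mod 7: 6·t ≡ 2 (mod 7).
    The inverse of 6 mod 7 is 6 (since 6·6 = 36 = 5·7 + 1), so t ≡ 6·2 = 12 ≡ 5 (mod 7).
    Then x = 13 + 104·5 = 533, valid modulo lcm(104, 7) = 728: x ≡ 533 (mod 728).
Verify: 533 mod 13 = 0 ✓, 533 mod 8 = 5 ✓, 533 mod 7 = 1 ✓.

x ≡ 533 (mod 728).


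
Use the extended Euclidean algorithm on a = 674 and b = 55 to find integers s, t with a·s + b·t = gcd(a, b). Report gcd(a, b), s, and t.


Euclidean algorithm on (674, 55) — divide until remainder is 0:
  674 = 12 · 55 + 14
  55 = 3 · 14 + 13
  14 = 1 · 13 + 1
  13 = 13 · 1 + 0
gcd(674, 55) = 1.
Track Bezout coefficients alongside the remainders: start with r₀ = 674 = a·1 + b·0 (s = 1, t = 0) and r₁ = 55 = a·0 + b·1 (s = 0, t = 1); each new remainder r_{k+1} = r_{k-1} − q_k·r_k inherits s_{k+1} = s_{k-1} − q_k·s_k, t_{k+1} = t_{k-1} − q_k·t_k, so r_k = a·s_k + b·t_k at every step:
  q = 12: r = 14, s = 1 − 12·0 = 1, t = 0 − 12·1 = -12  (check: 674·1 + 55·(-12) = 14)
  q = 3: r = 13, s = 0 − 3·1 = -3, t = 1 − 3·(-12) = 37  (check: 674·(-3) + 55·37 = 13)
  q = 1: r = 1, s = 1 − 1·(-3) = 4, t = -12 − 1·37 = -49  (check: 674·4 + 55·(-49) = 1)
The row with r = 1 (the gcd) gives the Bezout coefficients s = 4, t = -49.
Result: 674 · (4) + 55 · (-49) = 1.

gcd(674, 55) = 1; s = 4, t = -49 (check: 674·4 + 55·(-49) = 1).


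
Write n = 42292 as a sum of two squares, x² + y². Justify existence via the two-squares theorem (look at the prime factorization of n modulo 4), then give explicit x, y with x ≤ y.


Step 1: Factor n = 42292 = 2^2 · 97 · 109.
Step 2: Check the mod-4 condition on each prime factor: 2 = 2 (special); 97 ≡ 1 (mod 4), exponent 1; 109 ≡ 1 (mod 4), exponent 1.
All primes ≡ 3 (mod 4) appear to even exponent (or don't appear), so by the two-squares theorem n IS expressible as a sum of two squares.
Step 3: Build a representation. Group n = k² · m with k = 2 and m = 97 · 109 = 10573 (a product of primes ≡ 1 (mod 4)); a representation of m scales to one of n via (k·x)² + (k·y)² = k²(x² + y²). Each prime p ≡ 1 (mod 4) is itself a sum of two squares; find a² by testing p − a² for a perfect square:
  97: 97 − 1² = 96, 97 − 2² = 93, 97 − 3² = 88, 97 − 4² = 81 = 9² ⇒ 97 = 4² + 9².
  109: 109 − 1² = 108, 109 − 2² = 105, 109 − 3² = 100 = 10² ⇒ 109 = 3² + 10².
  Combine using the Brahmagupta–Fibonacci identity (a² + b²)(c² + d²) = (ac − bd)² + (ad + bc)² = (ac + bd)² + (ad − bc)²:
  97 · 109 = 10573: from (4² + 9²)(3² + 10²), take (4·3 − 9·10, 4·10 + 9·3) = (12 − 90, 40 + 27) = (-78, 67); dropping signs (only squares matter) gives (78, 67); check 78² + 67² = 6084 + 4489 = 10573 ✓.
  Scale by k = 2: (2·78, 2·67) = (156, 134).
Step 4: Order so x ≤ y and verify: 134² + 156² = 17956 + 24336 = 42292 = n. ✓

n = 42292 = 134² + 156² (one valid representation with x ≤ y).


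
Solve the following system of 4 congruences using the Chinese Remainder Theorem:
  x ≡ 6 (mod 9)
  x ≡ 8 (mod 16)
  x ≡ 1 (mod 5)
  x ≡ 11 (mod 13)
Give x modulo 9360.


Product of moduli M = 9 · 16 · 5 · 13 = 9360.
Merge one congruence at a time:
  Start: x ≡ 6 (mod 9).
  Combine with x ≡ 8 (mod 16); new modulus lcm = 144.
    Write x = 6 + 9·t and substitute into x ≡ 8 (mod 16): 9·t ≡ 8 − 6 = 2 (mod 16).
    The inverse of 9 mod 16 is 9 (since 9·9 = 81 = 5·16 + 1), so t ≡ 9·2 = 18 ≡ 2 (mod 16).
    Then x = 6 + 9·2 = 24, valid modulo lcm(9, 16) = 144: x ≡ 24 (mod 144).
  Combine with x ≡ 1 (mod 5); new modulus lcm = 720.
    Write x = 24 + 144·t and substitute into x ≡ 1 (mod 5): 144·t ≡ 1 − 24 = -23 (mod 5).
    Reduce coefficients mod 5: 4·t ≡ 2 (mod 5).
    The inverse of 4 mod 5 is 4 (since 4·4 = 16 = 3·5 + 1), so t ≡ 4·2 = 8 ≡ 3 (mod 5).
    Then x = 24 + 144·3 = 456, valid modulo lcm(144, 5) = 720: x ≡ 456 (mod 720).
  Combine with x ≡ 11 (mod 13); new modulus lcm = 9360.
    Write x = 456 + 720·t and substitute into x ≡ 11 (mod 13): 720·t ≡ 11 − 456 = -445 (mod 13).
    Reduce coefficients mod 13: 5·t ≡ 10 (mod 13).
    The inverse of 5 mod 13 is 8 (since 5·8 = 40 = 3·13 + 1), so t ≡ 8·10 = 80 ≡ 2 (mod 13).
    Then x = 456 + 720·2 = 1896, valid modulo lcm(720, 13) = 9360: x ≡ 1896 (mod 9360).
Verify against each original: 1896 mod 9 = 6, 1896 mod 16 = 8, 1896 mod 5 = 1, 1896 mod 13 = 11.

x ≡ 1896 (mod 9360).


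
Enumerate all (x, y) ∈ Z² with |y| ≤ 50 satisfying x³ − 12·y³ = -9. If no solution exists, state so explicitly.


The equation is x³ - 12y³ = -9. For fixed y, x³ = 12·y³ − 9, so a solution requires the RHS to be a perfect cube.
Strategy: iterate y from -50 to 50, compute RHS = 12·y³ − 9, and check whether it is a (positive or negative) perfect cube.
Check small values of y:
  y = 0: RHS = -9 is not a perfect cube.
  y = 1: RHS = 3 is not a perfect cube.
  y = -1: RHS = -21 is not a perfect cube.
  y = 2: RHS = 87 is not a perfect cube.
  y = -2: RHS = -105 is not a perfect cube.
  y = 3: RHS = 315 is not a perfect cube.
  y = -3: RHS = -333 is not a perfect cube.
Continuing the search up to |y| = 50 finds no solutions either.
No (x, y) in the scanned range satisfies the equation.

No integer solutions with |y| ≤ 50.


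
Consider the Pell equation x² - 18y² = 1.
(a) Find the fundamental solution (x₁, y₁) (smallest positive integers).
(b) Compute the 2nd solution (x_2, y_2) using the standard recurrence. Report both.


Step 1: Find the fundamental solution (x₁, y₁) of x² - 18y² = 1.
  Expand √18 as a continued fraction. a₀ = ⌊√18⌋ = 4; iterate m_{k+1} = d_k·a_k − m_k, d_{k+1} = (18 − m_{k+1}²)/d_k, a_{k+1} = ⌊(a₀ + m_{k+1})/d_{k+1}⌋ (starting m₀ = 0, d₀ = 1), with convergents p_k = a_k·p_{k-1} + p_{k-2}, q_k = a_k·q_{k-1} + q_{k-2} (p₋₁ = 1, q₋₁ = 0):
  k = 0: a₀ = 4; p₀/q₀ = 4/1; p₀² − 18·q₀² = 16 − 18 = -2.
  k = 1: m = 4, d = 2, a = ⌊(4 + 4)/2⌋ = 4; p/q = (4·4 + 1)/(4·1 + 0) = 17/4; p² − 18·q² = 289 − 288 = 1.
  The first convergent with p² − 18·q² = 1 gives the fundamental solution (x₁, y₁) = (17, 4).
Step 2: Apply the recurrence (x_{n+1}, y_{n+1}) = (x₁x_n + 18y₁y_n, x₁y_n + y₁x_n) repeatedly.
  From (x_1, y_1) = (17, 4): x_2 = 17·17 + 18·4·4 = 577; y_2 = 17·4 + 4·17 = 136.
Step 3: Verify x_2² - 18·y_2² = 332929 - 332928 = 1 (should be 1). ✓

(x_1, y_1) = (17, 4); (x_2, y_2) = (577, 136).


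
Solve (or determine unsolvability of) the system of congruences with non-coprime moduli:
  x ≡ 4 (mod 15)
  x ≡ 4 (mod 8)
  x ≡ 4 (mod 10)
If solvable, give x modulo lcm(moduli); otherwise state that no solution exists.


Moduli 15, 8, 10 are not pairwise coprime, so CRT works modulo lcm(m_i) when all pairwise compatibility conditions hold.
Pairwise compatibility: gcd(m_i, m_j) must divide a_i - a_j for every pair.
Merge one congruence at a time:
  Start: x ≡ 4 (mod 15).
  Combine with x ≡ 4 (mod 8): gcd(15, 8) = 1; 4 - 4 = 0, which IS divisible by 1, so compatible.
    Write x = 4 + 15·t and substitute into x ≡ 4 (mod 8): 15·t ≡ 4 − 4 = 0 (mod 8).
    Reduce coefficients mod 8: 7·t ≡ 0 (mod 8).
    The inverse of 7 mod 8 is 7 (since 7·7 = 49 = 6·8 + 1), so t ≡ 7·0 = 0 ≡ 0 (mod 8).
    Then x = 4 + 15·0 = 4, valid modulo lcm(15, 8) = 120: x ≡ 4 (mod 120).
  Combine with x ≡ 4 (mod 10): gcd(120, 10) = 10; 4 - 4 = 0, which IS divisible by 10, so compatible.
    Write x = 4 + 120·t and substitute into x ≡ 4 (mod 10): 120·t ≡ 4 − 4 = 0 (mod 10).
    Divide the congruence (and modulus) by g = 10: 12·t ≡ 0 (mod 1).
    Modulo 1 every t works; take t = 0.
    Then x = 4 + 120·0 = 4, valid modulo lcm(120, 10) = 120: x ≡ 4 (mod 120).
Verify: 4 mod 15 = 4, 4 mod 8 = 4, 4 mod 10 = 4.

x ≡ 4 (mod 120).


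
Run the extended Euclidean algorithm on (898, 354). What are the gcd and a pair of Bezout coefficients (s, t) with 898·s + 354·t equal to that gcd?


Euclidean algorithm on (898, 354) — divide until remainder is 0:
  898 = 2 · 354 + 190
  354 = 1 · 190 + 164
  190 = 1 · 164 + 26
  164 = 6 · 26 + 8
  26 = 3 · 8 + 2
  8 = 4 · 2 + 0
gcd(898, 354) = 2.
Track Bezout coefficients alongside the remainders: start with r₀ = 898 = a·1 + b·0 (s = 1, t = 0) and r₁ = 354 = a·0 + b·1 (s = 0, t = 1); each new remainder r_{k+1} = r_{k-1} − q_k·r_k inherits s_{k+1} = s_{k-1} − q_k·s_k, t_{k+1} = t_{k-1} − q_k·t_k, so r_k = a·s_k + b·t_k at every step:
  q = 2: r = 190, s = 1 − 2·0 = 1, t = 0 − 2·1 = -2  (check: 898·1 + 354·(-2) = 190)
  q = 1: r = 164, s = 0 − 1·1 = -1, t = 1 − 1·(-2) = 3  (check: 898·(-1) + 354·3 = 164)
  q = 1: r = 26, s = 1 − 1·(-1) = 2, t = -2 − 1·3 = -5  (check: 898·2 + 354·(-5) = 26)
  q = 6: r = 8, s = -1 − 6·2 = -13, t = 3 − 6·(-5) = 33  (check: 898·(-13) + 354·33 = 8)
  q = 3: r = 2, s = 2 − 3·(-13) = 41, t = -5 − 3·33 = -104  (check: 898·41 + 354·(-104) = 2)
The row with r = 2 (the gcd) gives the Bezout coefficients s = 41, t = -104.
Result: 898 · (41) + 354 · (-104) = 2.

gcd(898, 354) = 2; s = 41, t = -104 (check: 898·41 + 354·(-104) = 2).


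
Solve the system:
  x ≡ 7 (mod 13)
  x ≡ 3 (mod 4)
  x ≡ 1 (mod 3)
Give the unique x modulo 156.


Moduli 13, 4, 3 are pairwise coprime; by CRT there is a unique solution modulo M = 13 · 4 · 3 = 156.
Solve pairwise, accumulating the modulus:
  Start with x ≡ 7 (mod 13).
  Combine with x ≡ 3 (mod 4): since gcd(13, 4) = 1, we get a unique residue mod 52.
    Write x = 7 + 13·t and substitute into x ≡ 3 (mod 4): 13·t ≡ 3 − 7 = -4 (mod 4).
    Reduce coefficients mod 4: 1·t ≡ 0 (mod 4).
    So t ≡ 0 (mod 4).
    Then x = 7 + 13·0 = 7, valid modulo lcm(13, 4) = 52: x ≡ 7 (mod 52).
  Combine with x ≡ 1 (mod 3): since gcd(52, 3) = 1, we get a unique residue mod 156.
    Write x = 7 + 52·t and substitute into x ≡ 1 (mod 3): 52·t ≡ 1 − 7 = -6 (mod 3).
    Reduce coefficients mod 3: 1·t ≡ 0 (mod 3).
    So t ≡ 0 (mod 3).
    Then x = 7 + 52·0 = 7, valid modulo lcm(52, 3) = 156: x ≡ 7 (mod 156).
Verify: 7 mod 13 = 7 ✓, 7 mod 4 = 3 ✓, 7 mod 3 = 1 ✓.

x ≡ 7 (mod 156).


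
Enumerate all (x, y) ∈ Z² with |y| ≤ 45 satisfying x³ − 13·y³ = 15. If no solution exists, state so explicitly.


The equation is x³ - 13y³ = 15. For fixed y, x³ = 13·y³ + 15, so a solution requires the RHS to be a perfect cube.
Strategy: iterate y from -45 to 45, compute RHS = 13·y³ + 15, and check whether it is a (positive or negative) perfect cube.
Check small values of y:
  y = 0: RHS = 15 is not a perfect cube.
  y = 1: RHS = 28 is not a perfect cube.
  y = -1: RHS = 2 is not a perfect cube.
  y = 2: RHS = 119 is not a perfect cube.
  y = -2: RHS = -89 is not a perfect cube.
  y = 3: RHS = 366 is not a perfect cube.
  y = -3: RHS = -336 is not a perfect cube.
Continuing the search up to |y| = 45 finds no solutions either.
No (x, y) in the scanned range satisfies the equation.

No integer solutions with |y| ≤ 45.


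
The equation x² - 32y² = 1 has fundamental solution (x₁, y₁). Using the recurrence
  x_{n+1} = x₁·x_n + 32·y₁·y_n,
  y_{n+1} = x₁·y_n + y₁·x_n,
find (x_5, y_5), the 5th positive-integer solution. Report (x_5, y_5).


Step 1: Find the fundamental solution (x₁, y₁) of x² - 32y² = 1.
  Expand √32 as a continued fraction. a₀ = ⌊√32⌋ = 5; iterate m_{k+1} = d_k·a_k − m_k, d_{k+1} = (32 − m_{k+1}²)/d_k, a_{k+1} = ⌊(a₀ + m_{k+1})/d_{k+1}⌋ (starting m₀ = 0, d₀ = 1), with convergents p_k = a_k·p_{k-1} + p_{k-2}, q_k = a_k·q_{k-1} + q_{k-2} (p₋₁ = 1, q₋₁ = 0):
  k = 0: a₀ = 5; p₀/q₀ = 5/1; p₀² − 32·q₀² = 25 − 32 = -7.
  k = 1: m = 5, d = 7, a = ⌊(5 + 5)/7⌋ = 1; p/q = (1·5 + 1)/(1·1 + 0) = 6/1; p² − 32·q² = 36 − 32 = 4.
  k = 2: m = 2, d = 4, a = ⌊(5 + 2)/4⌋ = 1; p/q = (1·6 + 5)/(1·1 + 1) = 11/2; p² − 32·q² = 121 − 128 = -7.
  k = 3: m = 2, d = 7, a = ⌊(5 + 2)/7⌋ = 1; p/q = (1·11 + 6)/(1·2 + 1) = 17/3; p² − 32·q² = 289 − 288 = 1.
  The first convergent with p² − 32·q² = 1 gives the fundamental solution (x₁, y₁) = (17, 3).
Step 2: Apply the recurrence (x_{n+1}, y_{n+1}) = (x₁x_n + 32y₁y_n, x₁y_n + y₁x_n) repeatedly.
  From (x_1, y_1) = (17, 3): x_2 = 17·17 + 32·3·3 = 577; y_2 = 17·3 + 3·17 = 102.
  From (x_2, y_2) = (577, 102): x_3 = 17·577 + 32·3·102 = 19601; y_3 = 17·102 + 3·577 = 3465.
  From (x_3, y_3) = (19601, 3465): x_4 = 17·19601 + 32·3·3465 = 665857; y_4 = 17·3465 + 3·19601 = 117708.
  From (x_4, y_4) = (665857, 117708): x_5 = 17·665857 + 32·3·117708 = 22619537; y_5 = 17·117708 + 3·665857 = 3998607.
Step 3: Verify x_5² - 32·y_5² = 511643454094369 - 511643454094368 = 1 (should be 1). ✓

(x_1, y_1) = (17, 3); (x_5, y_5) = (22619537, 3998607).
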